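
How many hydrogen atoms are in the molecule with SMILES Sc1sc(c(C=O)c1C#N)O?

Hydrogens are implicit in SMILES; fill each atom to its normal valence:
  4 × C (aromatic): no H
  1 × C: 1 H
  1 × C: no H
  1 × N: no H
  1 × O: 1 H
  1 × O: no H
  1 × S: 1 H
  1 × S (aromatic): no H
  Total hydrogens = 3.

3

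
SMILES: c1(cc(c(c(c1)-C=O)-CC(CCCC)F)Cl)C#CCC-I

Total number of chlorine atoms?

1

The symbol for chlorine appears 1 time in the SMILES.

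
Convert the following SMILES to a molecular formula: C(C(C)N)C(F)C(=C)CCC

Heavy atoms from the SMILES: 9 C, 1 F, 1 N.
Implicit hydrogens by atom environment:
  4 × C: 2 H each → 8
  2 × C: 3 H each → 6
  2 × C: 1 H each → 2
  1 × C: no H
  1 × F: no H
  1 × N: 2 H
  Total hydrogens = 18.
Molecular formula: C9H18FN

C9H18FN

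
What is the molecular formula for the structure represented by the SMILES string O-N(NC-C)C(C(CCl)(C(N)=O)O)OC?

C7H16ClN3O4

Heavy atoms from the SMILES: 7 C, 1 Cl, 3 N, 4 O.
Implicit hydrogens by atom environment:
  2 × C: 3 H each → 6
  2 × C: 2 H each → 4
  2 × C: no H
  2 × O: 1 H each → 2
  2 × O: no H
  1 × C: 1 H
  1 × Cl: no H
  1 × N: 2 H
  1 × N: 1 H
  1 × N: no H
  Total hydrogens = 16.
Molecular formula: C7H16ClN3O4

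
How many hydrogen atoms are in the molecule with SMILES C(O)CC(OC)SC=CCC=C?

Hydrogens are implicit in SMILES; fill each atom to its normal valence:
  4 × C: 2 H each → 8
  4 × C: 1 H each → 4
  1 × C: 3 H
  1 × O: 1 H
  1 × O: no H
  1 × S: no H
  Total hydrogens = 16.

16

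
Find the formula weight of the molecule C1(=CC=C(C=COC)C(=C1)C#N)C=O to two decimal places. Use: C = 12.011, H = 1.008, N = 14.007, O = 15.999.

187.20

Molecular formula: C11H9NO2.
M = 11×12.011 + 9×1.008 + 1×14.007 + 2×15.999 = 187.20 g/mol.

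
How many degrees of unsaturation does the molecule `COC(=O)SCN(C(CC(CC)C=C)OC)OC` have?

Molecular formula from the SMILES: C12H23NO4S.
DoU = (2C + 2 + N − H − X)/2 = (2·12 + 2 + 1 − 23 − 0)/2 = 4/2 = 2.
(Structurally: 0 ring(s) + 2 π bond(s) = 2.)

2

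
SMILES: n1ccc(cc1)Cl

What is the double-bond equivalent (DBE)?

Molecular formula from the SMILES: C5H4ClN.
DoU = (2C + 2 + N − H − X)/2 = (2·5 + 2 + 1 − 4 − 1)/2 = 8/2 = 4.
(Structurally: 1 ring(s) + 3 π bond(s) = 4.)

4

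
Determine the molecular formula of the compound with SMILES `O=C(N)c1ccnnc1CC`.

Heavy atoms from the SMILES: 7 C, 3 N, 1 O.
Implicit hydrogens by atom environment:
  2 × C (aromatic): 1 H each → 2
  2 × C (aromatic): no H
  2 × N (aromatic): no H
  1 × C: 3 H
  1 × C: 2 H
  1 × C: no H
  1 × N: 2 H
  1 × O: no H
  Total hydrogens = 9.
Molecular formula: C7H9N3O

C7H9N3O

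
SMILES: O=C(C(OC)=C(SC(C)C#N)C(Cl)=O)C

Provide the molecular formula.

C9H10ClNO3S

Heavy atoms from the SMILES: 9 C, 1 Cl, 1 N, 3 O, 1 S.
Implicit hydrogens by atom environment:
  5 × C: no H
  3 × C: 3 H each → 9
  3 × O: no H
  1 × C: 1 H
  1 × Cl: no H
  1 × N: no H
  1 × S: no H
  Total hydrogens = 10.
Molecular formula: C9H10ClNO3S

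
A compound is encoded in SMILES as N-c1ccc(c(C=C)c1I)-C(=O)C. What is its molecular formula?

Heavy atoms from the SMILES: 10 C, 1 I, 1 N, 1 O.
Implicit hydrogens by atom environment:
  4 × C (aromatic): no H
  2 × C (aromatic): 1 H each → 2
  1 × C: 3 H
  1 × C: 2 H
  1 × C: 1 H
  1 × C: no H
  1 × I: no H
  1 × N: 2 H
  1 × O: no H
  Total hydrogens = 10.
Molecular formula: C10H10INO

C10H10INO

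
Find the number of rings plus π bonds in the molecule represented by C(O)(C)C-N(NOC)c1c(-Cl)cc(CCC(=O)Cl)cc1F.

Molecular formula from the SMILES: C13H17Cl2FN2O3.
DoU = (2C + 2 + N − H − X)/2 = (2·13 + 2 + 2 − 17 − 3)/2 = 10/2 = 5.
(Structurally: 1 ring(s) + 4 π bond(s) = 5.)

5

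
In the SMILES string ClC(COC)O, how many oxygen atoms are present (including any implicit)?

The symbol for oxygen appears 2 times in the SMILES.

2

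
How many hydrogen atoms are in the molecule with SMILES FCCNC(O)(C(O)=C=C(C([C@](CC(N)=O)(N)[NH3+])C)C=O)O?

Hydrogens are implicit in SMILES; fill each atom to its normal valence:
  6 × C: no H
  3 × C: 2 H each → 6
  3 × O: 1 H each → 3
  2 × C: 1 H each → 2
  2 × N: 2 H each → 4
  2 × O: no H
  1 × C: 3 H
  1 × F: no H
  1 × N (charge +1): 3 H
  1 × N: 1 H
  Total hydrogens = 22.

22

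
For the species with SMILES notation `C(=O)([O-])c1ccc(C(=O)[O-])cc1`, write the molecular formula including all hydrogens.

Heavy atoms from the SMILES: 8 C, 4 O.
Implicit hydrogens by atom environment:
  4 × C (aromatic): 1 H each → 4
  2 × C (aromatic): no H
  2 × C: no H
  2 × O: no H
  2 × O (charge -1): no H
  Total hydrogens = 4.
Net charge -2.
Molecular formula: [C8H4O4]2-

[C8H4O4]2-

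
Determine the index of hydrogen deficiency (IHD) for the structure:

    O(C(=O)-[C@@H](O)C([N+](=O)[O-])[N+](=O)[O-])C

Molecular formula from the SMILES: C4H6N2O7.
DoU = (2C + 2 + N − H − X)/2 = (2·4 + 2 + 2 − 6 − 0)/2 = 6/2 = 3.
(Structurally: 0 ring(s) + 3 π bond(s) = 3.)

3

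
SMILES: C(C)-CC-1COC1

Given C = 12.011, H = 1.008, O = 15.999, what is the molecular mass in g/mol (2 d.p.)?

100.16

Molecular formula: C6H12O.
M = 6×12.011 + 12×1.008 + 1×15.999 = 100.16 g/mol.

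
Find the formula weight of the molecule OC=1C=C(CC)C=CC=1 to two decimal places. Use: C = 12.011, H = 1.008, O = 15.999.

122.17

Molecular formula: C8H10O.
M = 8×12.011 + 10×1.008 + 1×15.999 = 122.17 g/mol.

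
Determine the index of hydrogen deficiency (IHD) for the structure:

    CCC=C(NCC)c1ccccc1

5

Molecular formula from the SMILES: C12H17N.
DoU = (2C + 2 + N − H − X)/2 = (2·12 + 2 + 1 − 17 − 0)/2 = 10/2 = 5.
(Structurally: 1 ring(s) + 4 π bond(s) = 5.)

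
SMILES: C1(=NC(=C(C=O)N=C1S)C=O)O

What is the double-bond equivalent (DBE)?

Molecular formula from the SMILES: C6H4N2O3S.
DoU = (2C + 2 + N − H − X)/2 = (2·6 + 2 + 2 − 4 − 0)/2 = 12/2 = 6.
(Structurally: 1 ring(s) + 5 π bond(s) = 6.)

6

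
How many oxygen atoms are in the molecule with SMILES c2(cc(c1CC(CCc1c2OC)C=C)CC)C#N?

1

The symbol for oxygen appears 1 time in the SMILES.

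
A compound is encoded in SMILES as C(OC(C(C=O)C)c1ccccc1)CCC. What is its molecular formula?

C14H20O2

Heavy atoms from the SMILES: 14 C, 2 O.
Implicit hydrogens by atom environment:
  5 × C (aromatic): 1 H each → 5
  3 × C: 2 H each → 6
  3 × C: 1 H each → 3
  2 × C: 3 H each → 6
  2 × O: no H
  1 × C (aromatic): no H
  Total hydrogens = 20.
Molecular formula: C14H20O2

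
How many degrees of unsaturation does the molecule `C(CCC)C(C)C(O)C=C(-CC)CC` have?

Molecular formula from the SMILES: C13H26O.
DoU = (2C + 2 + N − H − X)/2 = (2·13 + 2 + 0 − 26 − 0)/2 = 2/2 = 1.
(Structurally: 0 ring(s) + 1 π bond(s) = 1.)

1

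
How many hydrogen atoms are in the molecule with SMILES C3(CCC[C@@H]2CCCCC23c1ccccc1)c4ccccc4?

Hydrogens are implicit in SMILES; fill each atom to its normal valence:
  10 × C (aromatic): 1 H each → 10
  7 × C: 2 H each → 14
  2 × C: 1 H each → 2
  2 × C (aromatic): no H
  1 × C: no H
  Total hydrogens = 26.

26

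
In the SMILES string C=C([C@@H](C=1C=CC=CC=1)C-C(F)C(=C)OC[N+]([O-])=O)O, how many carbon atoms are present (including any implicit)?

The symbol for carbon appears 14 times in the SMILES.

14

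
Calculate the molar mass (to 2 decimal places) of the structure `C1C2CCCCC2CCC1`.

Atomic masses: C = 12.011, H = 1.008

Molecular formula: C10H18.
M = 10×12.011 + 18×1.008 = 138.25 g/mol.

138.25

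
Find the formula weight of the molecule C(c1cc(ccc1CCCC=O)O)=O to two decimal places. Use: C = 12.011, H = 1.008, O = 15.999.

192.21

Molecular formula: C11H12O3.
M = 11×12.011 + 12×1.008 + 3×15.999 = 192.21 g/mol.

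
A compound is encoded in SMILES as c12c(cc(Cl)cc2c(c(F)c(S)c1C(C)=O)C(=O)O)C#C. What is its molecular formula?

C15H8ClFO3S

Heavy atoms from the SMILES: 15 C, 1 Cl, 1 F, 3 O, 1 S.
Implicit hydrogens by atom environment:
  8 × C (aromatic): no H
  3 × C: no H
  2 × C (aromatic): 1 H each → 2
  2 × O: no H
  1 × C: 3 H
  1 × C: 1 H
  1 × Cl: no H
  1 × F: no H
  1 × O: 1 H
  1 × S: 1 H
  Total hydrogens = 8.
Molecular formula: C15H8ClFO3S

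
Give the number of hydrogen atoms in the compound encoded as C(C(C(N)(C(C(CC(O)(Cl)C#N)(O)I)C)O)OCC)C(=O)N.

21

Hydrogens are implicit in SMILES; fill each atom to its normal valence:
  5 × C: no H
  3 × C: 2 H each → 6
  3 × O: 1 H each → 3
  2 × C: 3 H each → 6
  2 × C: 1 H each → 2
  2 × N: 2 H each → 4
  2 × O: no H
  1 × Cl: no H
  1 × I: no H
  1 × N: no H
  Total hydrogens = 21.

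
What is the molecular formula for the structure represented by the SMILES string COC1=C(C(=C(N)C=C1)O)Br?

C7H8BrNO2

Heavy atoms from the SMILES: 1 Br, 7 C, 1 N, 2 O.
Implicit hydrogens by atom environment:
  4 × C (aromatic): no H
  2 × C (aromatic): 1 H each → 2
  1 × Br: no H
  1 × C: 3 H
  1 × N: 2 H
  1 × O: 1 H
  1 × O: no H
  Total hydrogens = 8.
Molecular formula: C7H8BrNO2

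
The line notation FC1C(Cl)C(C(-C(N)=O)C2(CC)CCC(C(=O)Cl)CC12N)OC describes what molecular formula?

C15H23Cl2FN2O3

Heavy atoms from the SMILES: 15 C, 2 Cl, 1 F, 2 N, 3 O.
Implicit hydrogens by atom environment:
  5 × C: 1 H each → 5
  4 × C: 2 H each → 8
  4 × C: no H
  3 × O: no H
  2 × C: 3 H each → 6
  2 × Cl: no H
  2 × N: 2 H each → 4
  1 × F: no H
  Total hydrogens = 23.
Molecular formula: C15H23Cl2FN2O3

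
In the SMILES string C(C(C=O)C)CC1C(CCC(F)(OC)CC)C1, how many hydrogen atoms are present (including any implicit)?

Hydrogens are implicit in SMILES; fill each atom to its normal valence:
  6 × C: 2 H each → 12
  4 × C: 1 H each → 4
  3 × C: 3 H each → 9
  2 × O: no H
  1 × C: no H
  1 × F: no H
  Total hydrogens = 25.

25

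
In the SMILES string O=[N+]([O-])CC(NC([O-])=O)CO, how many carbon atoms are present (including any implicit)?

4

The symbol for carbon appears 4 times in the SMILES.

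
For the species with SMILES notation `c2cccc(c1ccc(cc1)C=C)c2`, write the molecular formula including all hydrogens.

C14H12

Heavy atoms from the SMILES: 14 C.
Implicit hydrogens by atom environment:
  9 × C (aromatic): 1 H each → 9
  3 × C (aromatic): no H
  1 × C: 2 H
  1 × C: 1 H
  Total hydrogens = 12.
Molecular formula: C14H12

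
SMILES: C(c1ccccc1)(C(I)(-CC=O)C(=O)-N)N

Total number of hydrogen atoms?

13

Hydrogens are implicit in SMILES; fill each atom to its normal valence:
  5 × C (aromatic): 1 H each → 5
  2 × C: 1 H each → 2
  2 × C: no H
  2 × N: 2 H each → 4
  2 × O: no H
  1 × C: 2 H
  1 × C (aromatic): no H
  1 × I: no H
  Total hydrogens = 13.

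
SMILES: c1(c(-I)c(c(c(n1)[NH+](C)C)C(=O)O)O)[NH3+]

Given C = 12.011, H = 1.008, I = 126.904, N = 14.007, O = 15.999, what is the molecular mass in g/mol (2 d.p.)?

325.11

Molecular formula: [C8H12IN3O3]2+.
M = 8×12.011 + 12×1.008 + 1×126.904 + 3×14.007 + 3×15.999 = 325.11 g/mol.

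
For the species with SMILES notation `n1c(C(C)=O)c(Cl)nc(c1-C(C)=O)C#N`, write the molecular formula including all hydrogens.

C9H6ClN3O2

Heavy atoms from the SMILES: 9 C, 1 Cl, 3 N, 2 O.
Implicit hydrogens by atom environment:
  4 × C (aromatic): no H
  3 × C: no H
  2 × C: 3 H each → 6
  2 × N (aromatic): no H
  2 × O: no H
  1 × Cl: no H
  1 × N: no H
  Total hydrogens = 6.
Molecular formula: C9H6ClN3O2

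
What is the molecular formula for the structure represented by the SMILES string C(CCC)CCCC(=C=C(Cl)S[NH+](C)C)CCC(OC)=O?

C16H29ClNO2S+

Heavy atoms from the SMILES: 16 C, 1 Cl, 1 N, 2 O, 1 S.
Implicit hydrogens by atom environment:
  8 × C: 2 H each → 16
  4 × C: 3 H each → 12
  4 × C: no H
  2 × O: no H
  1 × Cl: no H
  1 × N (charge +1): 1 H
  1 × S: no H
  Total hydrogens = 29.
Net charge +1.
Molecular formula: C16H29ClNO2S+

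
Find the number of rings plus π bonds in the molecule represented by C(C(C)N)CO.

0

Molecular formula from the SMILES: C4H11NO.
DoU = (2C + 2 + N − H − X)/2 = (2·4 + 2 + 1 − 11 − 0)/2 = 0/2 = 0.
(Structurally: 0 ring(s) + 0 π bond(s) = 0.)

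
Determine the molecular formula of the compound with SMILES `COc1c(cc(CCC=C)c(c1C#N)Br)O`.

Heavy atoms from the SMILES: 1 Br, 12 C, 1 N, 2 O.
Implicit hydrogens by atom environment:
  5 × C (aromatic): no H
  3 × C: 2 H each → 6
  1 × Br: no H
  1 × C: 3 H
  1 × C (aromatic): 1 H
  1 × C: 1 H
  1 × C: no H
  1 × N: no H
  1 × O: 1 H
  1 × O: no H
  Total hydrogens = 12.
Molecular formula: C12H12BrNO2

C12H12BrNO2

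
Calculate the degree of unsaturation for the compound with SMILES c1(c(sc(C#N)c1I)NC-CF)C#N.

7

Molecular formula from the SMILES: C8H5FIN3S.
DoU = (2C + 2 + N − H − X)/2 = (2·8 + 2 + 3 − 5 − 2)/2 = 14/2 = 7.
(Structurally: 1 ring(s) + 6 π bond(s) = 7.)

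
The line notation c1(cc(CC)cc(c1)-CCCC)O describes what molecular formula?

Heavy atoms from the SMILES: 12 C, 1 O.
Implicit hydrogens by atom environment:
  4 × C: 2 H each → 8
  3 × C (aromatic): 1 H each → 3
  3 × C (aromatic): no H
  2 × C: 3 H each → 6
  1 × O: 1 H
  Total hydrogens = 18.
Molecular formula: C12H18O

C12H18O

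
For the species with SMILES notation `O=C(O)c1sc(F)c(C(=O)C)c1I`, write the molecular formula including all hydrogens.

Heavy atoms from the SMILES: 7 C, 1 F, 1 I, 3 O, 1 S.
Implicit hydrogens by atom environment:
  4 × C (aromatic): no H
  2 × C: no H
  2 × O: no H
  1 × C: 3 H
  1 × F: no H
  1 × I: no H
  1 × O: 1 H
  1 × S (aromatic): no H
  Total hydrogens = 4.
Molecular formula: C7H4FIO3S

C7H4FIO3S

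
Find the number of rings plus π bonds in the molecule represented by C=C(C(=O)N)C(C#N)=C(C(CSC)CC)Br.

5

Molecular formula from the SMILES: C11H15BrN2OS.
DoU = (2C + 2 + N − H − X)/2 = (2·11 + 2 + 2 − 15 − 1)/2 = 10/2 = 5.
(Structurally: 0 ring(s) + 5 π bond(s) = 5.)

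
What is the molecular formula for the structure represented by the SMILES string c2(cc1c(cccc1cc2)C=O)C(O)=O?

C12H8O3

Heavy atoms from the SMILES: 12 C, 3 O.
Implicit hydrogens by atom environment:
  6 × C (aromatic): 1 H each → 6
  4 × C (aromatic): no H
  2 × O: no H
  1 × C: 1 H
  1 × C: no H
  1 × O: 1 H
  Total hydrogens = 8.
Molecular formula: C12H8O3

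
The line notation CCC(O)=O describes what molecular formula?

Heavy atoms from the SMILES: 3 C, 2 O.
Implicit hydrogens by atom environment:
  1 × C: 3 H
  1 × C: 2 H
  1 × C: no H
  1 × O: 1 H
  1 × O: no H
  Total hydrogens = 6.
Molecular formula: C3H6O2

C3H6O2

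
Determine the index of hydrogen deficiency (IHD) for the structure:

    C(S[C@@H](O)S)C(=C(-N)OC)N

1

Molecular formula from the SMILES: C5H12N2O2S2.
DoU = (2C + 2 + N − H − X)/2 = (2·5 + 2 + 2 − 12 − 0)/2 = 2/2 = 1.
(Structurally: 0 ring(s) + 1 π bond(s) = 1.)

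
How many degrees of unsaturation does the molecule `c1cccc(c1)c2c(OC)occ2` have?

Molecular formula from the SMILES: C11H10O2.
DoU = (2C + 2 + N − H − X)/2 = (2·11 + 2 + 0 − 10 − 0)/2 = 14/2 = 7.
(Structurally: 2 ring(s) + 5 π bond(s) = 7.)

7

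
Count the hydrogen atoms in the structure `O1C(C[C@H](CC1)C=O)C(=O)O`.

Hydrogens are implicit in SMILES; fill each atom to its normal valence:
  3 × C: 2 H each → 6
  3 × C: 1 H each → 3
  3 × O: no H
  1 × C: no H
  1 × O: 1 H
  Total hydrogens = 10.

10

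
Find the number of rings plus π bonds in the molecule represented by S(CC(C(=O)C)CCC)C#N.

Molecular formula from the SMILES: C8H13NOS.
DoU = (2C + 2 + N − H − X)/2 = (2·8 + 2 + 1 − 13 − 0)/2 = 6/2 = 3.
(Structurally: 0 ring(s) + 3 π bond(s) = 3.)

3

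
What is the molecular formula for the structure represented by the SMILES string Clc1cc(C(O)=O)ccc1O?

C7H5ClO3

Heavy atoms from the SMILES: 7 C, 1 Cl, 3 O.
Implicit hydrogens by atom environment:
  3 × C (aromatic): 1 H each → 3
  3 × C (aromatic): no H
  2 × O: 1 H each → 2
  1 × C: no H
  1 × Cl: no H
  1 × O: no H
  Total hydrogens = 5.
Molecular formula: C7H5ClO3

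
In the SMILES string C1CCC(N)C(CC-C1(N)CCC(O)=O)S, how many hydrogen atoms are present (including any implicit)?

Hydrogens are implicit in SMILES; fill each atom to its normal valence:
  7 × C: 2 H each → 14
  2 × C: 1 H each → 2
  2 × C: no H
  2 × N: 2 H each → 4
  1 × O: 1 H
  1 × O: no H
  1 × S: 1 H
  Total hydrogens = 22.

22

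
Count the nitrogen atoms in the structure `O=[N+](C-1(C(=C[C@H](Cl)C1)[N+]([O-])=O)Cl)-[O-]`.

2

The symbol for nitrogen appears 2 times in the SMILES.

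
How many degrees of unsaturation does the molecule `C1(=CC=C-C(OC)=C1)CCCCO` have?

Molecular formula from the SMILES: C11H16O2.
DoU = (2C + 2 + N − H − X)/2 = (2·11 + 2 + 0 − 16 − 0)/2 = 8/2 = 4.
(Structurally: 1 ring(s) + 3 π bond(s) = 4.)

4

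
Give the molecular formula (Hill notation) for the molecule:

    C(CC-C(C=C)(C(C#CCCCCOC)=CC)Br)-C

C17H27BrO

Heavy atoms from the SMILES: 1 Br, 17 C, 1 O.
Implicit hydrogens by atom environment:
  8 × C: 2 H each → 16
  4 × C: no H
  3 × C: 3 H each → 9
  2 × C: 1 H each → 2
  1 × Br: no H
  1 × O: no H
  Total hydrogens = 27.
Molecular formula: C17H27BrO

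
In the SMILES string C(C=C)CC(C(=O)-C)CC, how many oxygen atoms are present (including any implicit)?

The symbol for oxygen appears 1 time in the SMILES.

1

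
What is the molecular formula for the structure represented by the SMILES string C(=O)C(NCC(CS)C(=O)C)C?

C8H15NO2S

Heavy atoms from the SMILES: 8 C, 1 N, 2 O, 1 S.
Implicit hydrogens by atom environment:
  3 × C: 1 H each → 3
  2 × C: 3 H each → 6
  2 × C: 2 H each → 4
  2 × O: no H
  1 × C: no H
  1 × N: 1 H
  1 × S: 1 H
  Total hydrogens = 15.
Molecular formula: C8H15NO2S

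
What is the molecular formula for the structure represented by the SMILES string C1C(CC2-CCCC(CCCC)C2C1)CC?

C16H30

Heavy atoms from the SMILES: 16 C.
Implicit hydrogens by atom environment:
  10 × C: 2 H each → 20
  4 × C: 1 H each → 4
  2 × C: 3 H each → 6
  Total hydrogens = 30.
Molecular formula: C16H30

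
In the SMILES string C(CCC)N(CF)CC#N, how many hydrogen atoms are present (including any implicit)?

Hydrogens are implicit in SMILES; fill each atom to its normal valence:
  5 × C: 2 H each → 10
  2 × N: no H
  1 × C: 3 H
  1 × C: no H
  1 × F: no H
  Total hydrogens = 13.

13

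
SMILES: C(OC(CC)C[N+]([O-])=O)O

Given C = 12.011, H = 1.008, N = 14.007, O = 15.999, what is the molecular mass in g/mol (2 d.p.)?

Molecular formula: C5H11NO4.
M = 5×12.011 + 11×1.008 + 1×14.007 + 4×15.999 = 149.15 g/mol.

149.15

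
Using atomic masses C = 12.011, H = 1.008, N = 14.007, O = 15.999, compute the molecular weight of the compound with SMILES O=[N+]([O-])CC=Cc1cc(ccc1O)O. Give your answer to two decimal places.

195.17

Molecular formula: C9H9NO4.
M = 9×12.011 + 9×1.008 + 1×14.007 + 4×15.999 = 195.17 g/mol.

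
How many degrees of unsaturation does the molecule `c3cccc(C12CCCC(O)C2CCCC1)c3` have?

Molecular formula from the SMILES: C16H22O.
DoU = (2C + 2 + N − H − X)/2 = (2·16 + 2 + 0 − 22 − 0)/2 = 12/2 = 6.
(Structurally: 3 ring(s) + 3 π bond(s) = 6.)

6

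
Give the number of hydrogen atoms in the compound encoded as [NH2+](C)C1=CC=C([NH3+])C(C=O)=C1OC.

Hydrogens are implicit in SMILES; fill each atom to its normal valence:
  4 × C (aromatic): no H
  2 × C: 3 H each → 6
  2 × C (aromatic): 1 H each → 2
  2 × O: no H
  1 × C: 1 H
  1 × N (charge +1): 3 H
  1 × N (charge +1): 2 H
  Total hydrogens = 14.

14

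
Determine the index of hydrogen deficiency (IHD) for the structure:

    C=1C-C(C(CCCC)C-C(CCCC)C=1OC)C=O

Molecular formula from the SMILES: C17H30O2.
DoU = (2C + 2 + N − H − X)/2 = (2·17 + 2 + 0 − 30 − 0)/2 = 6/2 = 3.
(Structurally: 1 ring(s) + 2 π bond(s) = 3.)

3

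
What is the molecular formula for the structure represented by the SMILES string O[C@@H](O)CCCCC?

C6H14O2

Heavy atoms from the SMILES: 6 C, 2 O.
Implicit hydrogens by atom environment:
  4 × C: 2 H each → 8
  2 × O: 1 H each → 2
  1 × C: 3 H
  1 × C: 1 H
  Total hydrogens = 14.
Molecular formula: C6H14O2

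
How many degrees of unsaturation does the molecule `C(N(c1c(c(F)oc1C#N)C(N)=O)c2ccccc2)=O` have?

11

Molecular formula from the SMILES: C13H8FN3O3.
DoU = (2C + 2 + N − H − X)/2 = (2·13 + 2 + 3 − 8 − 1)/2 = 22/2 = 11.
(Structurally: 2 ring(s) + 9 π bond(s) = 11.)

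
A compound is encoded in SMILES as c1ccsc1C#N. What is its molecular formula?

Heavy atoms from the SMILES: 5 C, 1 N, 1 S.
Implicit hydrogens by atom environment:
  3 × C (aromatic): 1 H each → 3
  1 × C (aromatic): no H
  1 × C: no H
  1 × N: no H
  1 × S (aromatic): no H
  Total hydrogens = 3.
Molecular formula: C5H3NS

C5H3NS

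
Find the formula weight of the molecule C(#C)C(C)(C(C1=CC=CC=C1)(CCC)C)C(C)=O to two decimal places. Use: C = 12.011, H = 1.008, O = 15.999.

Molecular formula: C17H22O.
M = 17×12.011 + 22×1.008 + 1×15.999 = 242.36 g/mol.

242.36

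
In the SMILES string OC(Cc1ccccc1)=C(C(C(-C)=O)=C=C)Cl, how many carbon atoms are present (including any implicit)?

The symbol for carbon appears 14 times in the SMILES. Lowercase c denotes aromatic carbon and counts toward C.

14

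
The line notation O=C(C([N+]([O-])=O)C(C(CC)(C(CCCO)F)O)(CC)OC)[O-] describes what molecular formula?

Heavy atoms from the SMILES: 13 C, 1 F, 1 N, 7 O.
Implicit hydrogens by atom environment:
  5 × C: 2 H each → 10
  3 × C: 3 H each → 9
  3 × C: no H
  3 × O: no H
  2 × C: 1 H each → 2
  2 × O: 1 H each → 2
  2 × O (charge -1): no H
  1 × F: no H
  1 × N (charge +1): no H
  Total hydrogens = 23.
Net charge -1.
Molecular formula: C13H23FNO7-

C13H23FNO7-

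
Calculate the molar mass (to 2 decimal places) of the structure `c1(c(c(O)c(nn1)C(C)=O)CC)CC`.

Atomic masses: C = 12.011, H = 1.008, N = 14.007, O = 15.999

194.23

Molecular formula: C10H14N2O2.
M = 10×12.011 + 14×1.008 + 2×14.007 + 2×15.999 = 194.23 g/mol.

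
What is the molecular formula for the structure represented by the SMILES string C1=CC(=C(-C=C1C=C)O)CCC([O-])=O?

C11H11O3-

Heavy atoms from the SMILES: 11 C, 3 O.
Implicit hydrogens by atom environment:
  3 × C: 2 H each → 6
  3 × C (aromatic): 1 H each → 3
  3 × C (aromatic): no H
  1 × C: 1 H
  1 × C: no H
  1 × O: 1 H
  1 × O: no H
  1 × O (charge -1): no H
  Total hydrogens = 11.
Net charge -1.
Molecular formula: C11H11O3-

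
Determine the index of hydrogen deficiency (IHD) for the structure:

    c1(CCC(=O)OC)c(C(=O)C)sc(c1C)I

Molecular formula from the SMILES: C11H13IO3S.
DoU = (2C + 2 + N − H − X)/2 = (2·11 + 2 + 0 − 13 − 1)/2 = 10/2 = 5.
(Structurally: 1 ring(s) + 4 π bond(s) = 5.)

5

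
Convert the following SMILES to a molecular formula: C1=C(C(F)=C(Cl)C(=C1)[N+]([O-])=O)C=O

Heavy atoms from the SMILES: 7 C, 1 Cl, 1 F, 1 N, 3 O.
Implicit hydrogens by atom environment:
  4 × C (aromatic): no H
  2 × C (aromatic): 1 H each → 2
  2 × O: no H
  1 × C: 1 H
  1 × Cl: no H
  1 × F: no H
  1 × N (charge +1): no H
  1 × O (charge -1): no H
  Total hydrogens = 3.
Molecular formula: C7H3ClFNO3

C7H3ClFNO3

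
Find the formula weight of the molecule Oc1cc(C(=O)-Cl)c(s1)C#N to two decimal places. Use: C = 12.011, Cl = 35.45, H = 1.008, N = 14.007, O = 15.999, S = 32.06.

187.60

Molecular formula: C6H2ClNO2S.
M = 6×12.011 + 1×35.45 + 2×1.008 + 1×14.007 + 2×15.999 + 1×32.06 = 187.60 g/mol.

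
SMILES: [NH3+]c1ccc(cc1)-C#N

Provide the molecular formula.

C7H7N2+

Heavy atoms from the SMILES: 7 C, 2 N.
Implicit hydrogens by atom environment:
  4 × C (aromatic): 1 H each → 4
  2 × C (aromatic): no H
  1 × C: no H
  1 × N (charge +1): 3 H
  1 × N: no H
  Total hydrogens = 7.
Net charge +1.
Molecular formula: C7H7N2+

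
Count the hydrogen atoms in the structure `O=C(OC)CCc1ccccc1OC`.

14

Hydrogens are implicit in SMILES; fill each atom to its normal valence:
  4 × C (aromatic): 1 H each → 4
  3 × O: no H
  2 × C: 3 H each → 6
  2 × C: 2 H each → 4
  2 × C (aromatic): no H
  1 × C: no H
  Total hydrogens = 14.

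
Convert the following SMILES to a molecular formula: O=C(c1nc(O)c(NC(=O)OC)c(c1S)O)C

Heavy atoms from the SMILES: 9 C, 2 N, 5 O, 1 S.
Implicit hydrogens by atom environment:
  5 × C (aromatic): no H
  3 × O: no H
  2 × C: 3 H each → 6
  2 × C: no H
  2 × O: 1 H each → 2
  1 × N: 1 H
  1 × N (aromatic): no H
  1 × S: 1 H
  Total hydrogens = 10.
Molecular formula: C9H10N2O5S

C9H10N2O5S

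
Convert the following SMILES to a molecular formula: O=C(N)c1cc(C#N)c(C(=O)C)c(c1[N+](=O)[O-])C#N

C11H6N4O4

Heavy atoms from the SMILES: 11 C, 4 N, 4 O.
Implicit hydrogens by atom environment:
  5 × C (aromatic): no H
  4 × C: no H
  3 × O: no H
  2 × N: no H
  1 × C: 3 H
  1 × C (aromatic): 1 H
  1 × N: 2 H
  1 × N (charge +1): no H
  1 × O (charge -1): no H
  Total hydrogens = 6.
Molecular formula: C11H6N4O4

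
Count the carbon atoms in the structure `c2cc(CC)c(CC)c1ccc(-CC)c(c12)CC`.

18

The symbol for carbon appears 18 times in the SMILES. Lowercase c denotes aromatic carbon and counts toward C.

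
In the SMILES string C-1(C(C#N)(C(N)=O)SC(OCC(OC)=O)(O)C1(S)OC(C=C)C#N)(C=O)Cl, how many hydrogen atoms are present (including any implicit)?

14

Hydrogens are implicit in SMILES; fill each atom to its normal valence:
  8 × C: no H
  6 × O: no H
  3 × C: 1 H each → 3
  2 × C: 2 H each → 4
  2 × N: no H
  1 × C: 3 H
  1 × Cl: no H
  1 × N: 2 H
  1 × O: 1 H
  1 × S: 1 H
  1 × S: no H
  Total hydrogens = 14.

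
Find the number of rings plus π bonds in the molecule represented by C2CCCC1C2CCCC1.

2

Molecular formula from the SMILES: C10H18.
DoU = (2C + 2 + N − H − X)/2 = (2·10 + 2 + 0 − 18 − 0)/2 = 4/2 = 2.
(Structurally: 2 ring(s) + 0 π bond(s) = 2.)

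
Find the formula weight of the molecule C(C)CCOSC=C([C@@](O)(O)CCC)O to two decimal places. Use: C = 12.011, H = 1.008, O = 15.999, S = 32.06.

Molecular formula: C10H20O4S.
M = 10×12.011 + 20×1.008 + 4×15.999 + 1×32.06 = 236.33 g/mol.

236.33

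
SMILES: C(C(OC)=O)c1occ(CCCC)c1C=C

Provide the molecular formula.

Heavy atoms from the SMILES: 13 C, 3 O.
Implicit hydrogens by atom environment:
  5 × C: 2 H each → 10
  3 × C (aromatic): no H
  2 × C: 3 H each → 6
  2 × O: no H
  1 × C (aromatic): 1 H
  1 × C: 1 H
  1 × C: no H
  1 × O (aromatic): no H
  Total hydrogens = 18.
Molecular formula: C13H18O3

C13H18O3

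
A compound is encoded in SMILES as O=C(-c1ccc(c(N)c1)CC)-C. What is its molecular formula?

C10H13NO

Heavy atoms from the SMILES: 10 C, 1 N, 1 O.
Implicit hydrogens by atom environment:
  3 × C (aromatic): 1 H each → 3
  3 × C (aromatic): no H
  2 × C: 3 H each → 6
  1 × C: 2 H
  1 × C: no H
  1 × N: 2 H
  1 × O: no H
  Total hydrogens = 13.
Molecular formula: C10H13NO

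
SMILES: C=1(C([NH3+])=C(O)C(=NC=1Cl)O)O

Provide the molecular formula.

Heavy atoms from the SMILES: 5 C, 1 Cl, 2 N, 3 O.
Implicit hydrogens by atom environment:
  5 × C (aromatic): no H
  3 × O: 1 H each → 3
  1 × Cl: no H
  1 × N (charge +1): 3 H
  1 × N (aromatic): no H
  Total hydrogens = 6.
Net charge +1.
Molecular formula: C5H6ClN2O3+

C5H6ClN2O3+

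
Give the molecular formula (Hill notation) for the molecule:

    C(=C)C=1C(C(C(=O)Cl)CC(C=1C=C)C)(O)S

C12H15ClO2S

Heavy atoms from the SMILES: 12 C, 1 Cl, 2 O, 1 S.
Implicit hydrogens by atom environment:
  4 × C: 1 H each → 4
  4 × C: no H
  3 × C: 2 H each → 6
  1 × C: 3 H
  1 × Cl: no H
  1 × O: 1 H
  1 × O: no H
  1 × S: 1 H
  Total hydrogens = 15.
Molecular formula: C12H15ClO2S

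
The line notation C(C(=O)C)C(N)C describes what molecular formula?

Heavy atoms from the SMILES: 5 C, 1 N, 1 O.
Implicit hydrogens by atom environment:
  2 × C: 3 H each → 6
  1 × C: 2 H
  1 × C: 1 H
  1 × C: no H
  1 × N: 2 H
  1 × O: no H
  Total hydrogens = 11.
Molecular formula: C5H11NO

C5H11NO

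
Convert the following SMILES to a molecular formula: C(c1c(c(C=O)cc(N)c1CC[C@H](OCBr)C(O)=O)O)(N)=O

C13H15BrN2O6

Heavy atoms from the SMILES: 1 Br, 13 C, 2 N, 6 O.
Implicit hydrogens by atom environment:
  5 × C (aromatic): no H
  4 × O: no H
  3 × C: 2 H each → 6
  2 × C: 1 H each → 2
  2 × C: no H
  2 × N: 2 H each → 4
  2 × O: 1 H each → 2
  1 × Br: no H
  1 × C (aromatic): 1 H
  Total hydrogens = 15.
Molecular formula: C13H15BrN2O6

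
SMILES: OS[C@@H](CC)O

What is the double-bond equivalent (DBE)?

Molecular formula from the SMILES: C3H8O2S.
DoU = (2C + 2 + N − H − X)/2 = (2·3 + 2 + 0 − 8 − 0)/2 = 0/2 = 0.
(Structurally: 0 ring(s) + 0 π bond(s) = 0.)

0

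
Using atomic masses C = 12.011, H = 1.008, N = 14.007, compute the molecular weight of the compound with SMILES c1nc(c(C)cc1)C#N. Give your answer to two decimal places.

Molecular formula: C7H6N2.
M = 7×12.011 + 6×1.008 + 2×14.007 = 118.14 g/mol.

118.14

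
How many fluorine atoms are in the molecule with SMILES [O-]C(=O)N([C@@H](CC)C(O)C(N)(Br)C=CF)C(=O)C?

The symbol for fluorine appears 1 time in the SMILES.

1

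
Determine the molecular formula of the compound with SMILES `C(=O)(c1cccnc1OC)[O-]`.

Heavy atoms from the SMILES: 7 C, 1 N, 3 O.
Implicit hydrogens by atom environment:
  3 × C (aromatic): 1 H each → 3
  2 × C (aromatic): no H
  2 × O: no H
  1 × C: 3 H
  1 × C: no H
  1 × N (aromatic): no H
  1 × O (charge -1): no H
  Total hydrogens = 6.
Net charge -1.
Molecular formula: C7H6NO3-

C7H6NO3-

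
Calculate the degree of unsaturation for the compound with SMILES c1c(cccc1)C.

4

Molecular formula from the SMILES: C7H8.
DoU = (2C + 2 + N − H − X)/2 = (2·7 + 2 + 0 − 8 − 0)/2 = 8/2 = 4.
(Structurally: 1 ring(s) + 3 π bond(s) = 4.)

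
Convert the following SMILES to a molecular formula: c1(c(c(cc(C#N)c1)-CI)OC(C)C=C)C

C13H14INO

Heavy atoms from the SMILES: 13 C, 1 I, 1 N, 1 O.
Implicit hydrogens by atom environment:
  4 × C (aromatic): no H
  2 × C: 3 H each → 6
  2 × C: 2 H each → 4
  2 × C (aromatic): 1 H each → 2
  2 × C: 1 H each → 2
  1 × C: no H
  1 × I: no H
  1 × N: no H
  1 × O: no H
  Total hydrogens = 14.
Molecular formula: C13H14INO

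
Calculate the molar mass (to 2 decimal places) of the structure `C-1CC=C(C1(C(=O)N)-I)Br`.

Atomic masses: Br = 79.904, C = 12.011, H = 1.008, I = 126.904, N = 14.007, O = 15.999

315.94

Molecular formula: C6H7BrINO.
M = 1×79.904 + 6×12.011 + 7×1.008 + 1×126.904 + 1×14.007 + 1×15.999 = 315.94 g/mol.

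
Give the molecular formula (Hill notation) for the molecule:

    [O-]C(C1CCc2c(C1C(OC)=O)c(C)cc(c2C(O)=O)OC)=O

C16H17O7-

Heavy atoms from the SMILES: 16 C, 7 O.
Implicit hydrogens by atom environment:
  5 × C (aromatic): no H
  5 × O: no H
  3 × C: 3 H each → 9
  3 × C: no H
  2 × C: 2 H each → 4
  2 × C: 1 H each → 2
  1 × C (aromatic): 1 H
  1 × O: 1 H
  1 × O (charge -1): no H
  Total hydrogens = 17.
Net charge -1.
Molecular formula: C16H17O7-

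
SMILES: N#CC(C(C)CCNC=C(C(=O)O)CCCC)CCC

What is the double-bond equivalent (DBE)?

Molecular formula from the SMILES: C16H28N2O2.
DoU = (2C + 2 + N − H − X)/2 = (2·16 + 2 + 2 − 28 − 0)/2 = 8/2 = 4.
(Structurally: 0 ring(s) + 4 π bond(s) = 4.)

4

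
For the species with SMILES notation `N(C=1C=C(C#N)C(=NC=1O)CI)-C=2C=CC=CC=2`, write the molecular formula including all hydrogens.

C13H10IN3O

Heavy atoms from the SMILES: 13 C, 1 I, 3 N, 1 O.
Implicit hydrogens by atom environment:
  6 × C (aromatic): 1 H each → 6
  5 × C (aromatic): no H
  1 × C: 2 H
  1 × C: no H
  1 × I: no H
  1 × N: 1 H
  1 × N (aromatic): no H
  1 × N: no H
  1 × O: 1 H
  Total hydrogens = 10.
Molecular formula: C13H10IN3O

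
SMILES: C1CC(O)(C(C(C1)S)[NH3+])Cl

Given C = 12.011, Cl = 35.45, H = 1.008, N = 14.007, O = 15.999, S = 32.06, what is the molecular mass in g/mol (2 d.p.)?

182.69

Molecular formula: C6H13ClNOS+.
M = 6×12.011 + 1×35.45 + 13×1.008 + 1×14.007 + 1×15.999 + 1×32.06 = 182.69 g/mol.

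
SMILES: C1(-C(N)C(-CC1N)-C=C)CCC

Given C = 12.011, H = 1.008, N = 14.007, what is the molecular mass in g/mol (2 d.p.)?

168.28

Molecular formula: C10H20N2.
M = 10×12.011 + 20×1.008 + 2×14.007 = 168.28 g/mol.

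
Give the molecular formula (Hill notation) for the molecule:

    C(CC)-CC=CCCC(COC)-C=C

C13H24O

Heavy atoms from the SMILES: 13 C, 1 O.
Implicit hydrogens by atom environment:
  7 × C: 2 H each → 14
  4 × C: 1 H each → 4
  2 × C: 3 H each → 6
  1 × O: no H
  Total hydrogens = 24.
Molecular formula: C13H24O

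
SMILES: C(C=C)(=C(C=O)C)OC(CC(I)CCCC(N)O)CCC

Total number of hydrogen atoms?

28

Hydrogens are implicit in SMILES; fill each atom to its normal valence:
  7 × C: 2 H each → 14
  5 × C: 1 H each → 5
  2 × C: 3 H each → 6
  2 × C: no H
  2 × O: no H
  1 × I: no H
  1 × N: 2 H
  1 × O: 1 H
  Total hydrogens = 28.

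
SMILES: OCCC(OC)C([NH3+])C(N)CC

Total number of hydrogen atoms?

Hydrogens are implicit in SMILES; fill each atom to its normal valence:
  3 × C: 2 H each → 6
  3 × C: 1 H each → 3
  2 × C: 3 H each → 6
  1 × N (charge +1): 3 H
  1 × N: 2 H
  1 × O: 1 H
  1 × O: no H
  Total hydrogens = 21.

21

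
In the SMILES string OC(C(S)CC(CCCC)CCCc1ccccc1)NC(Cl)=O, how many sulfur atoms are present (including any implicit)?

The symbol for sulfur appears 1 time in the SMILES.

1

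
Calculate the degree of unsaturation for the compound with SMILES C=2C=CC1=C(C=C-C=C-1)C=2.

Molecular formula from the SMILES: C10H8.
DoU = (2C + 2 + N − H − X)/2 = (2·10 + 2 + 0 − 8 − 0)/2 = 14/2 = 7.
(Structurally: 2 ring(s) + 5 π bond(s) = 7.)

7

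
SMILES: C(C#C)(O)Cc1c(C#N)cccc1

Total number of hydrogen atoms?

9

Hydrogens are implicit in SMILES; fill each atom to its normal valence:
  4 × C (aromatic): 1 H each → 4
  2 × C: 1 H each → 2
  2 × C (aromatic): no H
  2 × C: no H
  1 × C: 2 H
  1 × N: no H
  1 × O: 1 H
  Total hydrogens = 9.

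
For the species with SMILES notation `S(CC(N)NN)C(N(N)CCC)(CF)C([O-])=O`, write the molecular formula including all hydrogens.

Heavy atoms from the SMILES: 8 C, 1 F, 5 N, 2 O, 1 S.
Implicit hydrogens by atom environment:
  4 × C: 2 H each → 8
  3 × N: 2 H each → 6
  2 × C: no H
  1 × C: 3 H
  1 × C: 1 H
  1 × F: no H
  1 × N: 1 H
  1 × N: no H
  1 × O: no H
  1 × O (charge -1): no H
  1 × S: no H
  Total hydrogens = 19.
Net charge -1.
Molecular formula: C8H19FN5O2S-

C8H19FN5O2S-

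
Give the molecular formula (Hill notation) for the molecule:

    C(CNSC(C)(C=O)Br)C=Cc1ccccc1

Heavy atoms from the SMILES: 1 Br, 13 C, 1 N, 1 O, 1 S.
Implicit hydrogens by atom environment:
  5 × C (aromatic): 1 H each → 5
  3 × C: 1 H each → 3
  2 × C: 2 H each → 4
  1 × Br: no H
  1 × C: 3 H
  1 × C: no H
  1 × C (aromatic): no H
  1 × N: 1 H
  1 × O: no H
  1 × S: no H
  Total hydrogens = 16.
Molecular formula: C13H16BrNOS

C13H16BrNOS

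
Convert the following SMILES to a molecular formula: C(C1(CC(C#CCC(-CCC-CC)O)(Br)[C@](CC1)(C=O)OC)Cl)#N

C18H25BrClNO3

Heavy atoms from the SMILES: 1 Br, 18 C, 1 Cl, 1 N, 3 O.
Implicit hydrogens by atom environment:
  8 × C: 2 H each → 16
  6 × C: no H
  2 × C: 3 H each → 6
  2 × C: 1 H each → 2
  2 × O: no H
  1 × Br: no H
  1 × Cl: no H
  1 × N: no H
  1 × O: 1 H
  Total hydrogens = 25.
Molecular formula: C18H25BrClNO3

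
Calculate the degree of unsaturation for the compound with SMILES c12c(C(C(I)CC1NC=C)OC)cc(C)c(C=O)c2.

7

Molecular formula from the SMILES: C15H18INO2.
DoU = (2C + 2 + N − H − X)/2 = (2·15 + 2 + 1 − 18 − 1)/2 = 14/2 = 7.
(Structurally: 2 ring(s) + 5 π bond(s) = 7.)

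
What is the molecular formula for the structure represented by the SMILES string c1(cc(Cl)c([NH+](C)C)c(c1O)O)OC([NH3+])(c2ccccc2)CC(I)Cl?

[C17H21Cl2IN2O3]2+

Heavy atoms from the SMILES: 17 C, 2 Cl, 1 I, 2 N, 3 O.
Implicit hydrogens by atom environment:
  6 × C (aromatic): 1 H each → 6
  6 × C (aromatic): no H
  2 × C: 3 H each → 6
  2 × Cl: no H
  2 × O: 1 H each → 2
  1 × C: 2 H
  1 × C: 1 H
  1 × C: no H
  1 × I: no H
  1 × N (charge +1): 3 H
  1 × N (charge +1): 1 H
  1 × O: no H
  Total hydrogens = 21.
Net charge +2.
Molecular formula: [C17H21Cl2IN2O3]2+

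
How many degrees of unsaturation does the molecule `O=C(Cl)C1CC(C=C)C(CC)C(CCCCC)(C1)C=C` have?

Molecular formula from the SMILES: C18H29ClO.
DoU = (2C + 2 + N − H − X)/2 = (2·18 + 2 + 0 − 29 − 1)/2 = 8/2 = 4.
(Structurally: 1 ring(s) + 3 π bond(s) = 4.)

4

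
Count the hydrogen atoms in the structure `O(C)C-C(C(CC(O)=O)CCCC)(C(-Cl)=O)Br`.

18

Hydrogens are implicit in SMILES; fill each atom to its normal valence:
  5 × C: 2 H each → 10
  3 × C: no H
  3 × O: no H
  2 × C: 3 H each → 6
  1 × Br: no H
  1 × C: 1 H
  1 × Cl: no H
  1 × O: 1 H
  Total hydrogens = 18.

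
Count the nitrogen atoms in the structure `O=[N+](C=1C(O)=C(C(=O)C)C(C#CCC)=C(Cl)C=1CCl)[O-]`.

The symbol for nitrogen appears 1 time in the SMILES.

1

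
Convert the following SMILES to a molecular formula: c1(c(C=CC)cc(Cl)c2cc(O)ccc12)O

Heavy atoms from the SMILES: 13 C, 1 Cl, 2 O.
Implicit hydrogens by atom environment:
  6 × C (aromatic): no H
  4 × C (aromatic): 1 H each → 4
  2 × C: 1 H each → 2
  2 × O: 1 H each → 2
  1 × C: 3 H
  1 × Cl: no H
  Total hydrogens = 11.
Molecular formula: C13H11ClO2

C13H11ClO2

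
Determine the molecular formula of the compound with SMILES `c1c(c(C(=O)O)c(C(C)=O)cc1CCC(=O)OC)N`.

C13H15NO5

Heavy atoms from the SMILES: 13 C, 1 N, 5 O.
Implicit hydrogens by atom environment:
  4 × C (aromatic): no H
  4 × O: no H
  3 × C: no H
  2 × C: 3 H each → 6
  2 × C: 2 H each → 4
  2 × C (aromatic): 1 H each → 2
  1 × N: 2 H
  1 × O: 1 H
  Total hydrogens = 15.
Molecular formula: C13H15NO5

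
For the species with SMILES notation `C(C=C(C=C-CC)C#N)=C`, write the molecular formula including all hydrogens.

Heavy atoms from the SMILES: 9 C, 1 N.
Implicit hydrogens by atom environment:
  4 × C: 1 H each → 4
  2 × C: 2 H each → 4
  2 × C: no H
  1 × C: 3 H
  1 × N: no H
  Total hydrogens = 11.
Molecular formula: C9H11N

C9H11N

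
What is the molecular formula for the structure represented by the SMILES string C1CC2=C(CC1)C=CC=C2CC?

Heavy atoms from the SMILES: 12 C.
Implicit hydrogens by atom environment:
  5 × C: 2 H each → 10
  3 × C (aromatic): 1 H each → 3
  3 × C (aromatic): no H
  1 × C: 3 H
  Total hydrogens = 16.
Molecular formula: C12H16

C12H16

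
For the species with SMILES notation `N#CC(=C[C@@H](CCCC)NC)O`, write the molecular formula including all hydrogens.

Heavy atoms from the SMILES: 9 C, 2 N, 1 O.
Implicit hydrogens by atom environment:
  3 × C: 2 H each → 6
  2 × C: 3 H each → 6
  2 × C: 1 H each → 2
  2 × C: no H
  1 × N: 1 H
  1 × N: no H
  1 × O: 1 H
  Total hydrogens = 16.
Molecular formula: C9H16N2O

C9H16N2O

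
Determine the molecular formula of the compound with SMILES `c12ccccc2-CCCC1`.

Heavy atoms from the SMILES: 10 C.
Implicit hydrogens by atom environment:
  4 × C: 2 H each → 8
  4 × C (aromatic): 1 H each → 4
  2 × C (aromatic): no H
  Total hydrogens = 12.
Molecular formula: C10H12

C10H12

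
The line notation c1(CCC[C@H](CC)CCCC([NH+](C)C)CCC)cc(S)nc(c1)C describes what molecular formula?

C21H39N2S+

Heavy atoms from the SMILES: 21 C, 2 N, 1 S.
Implicit hydrogens by atom environment:
  9 × C: 2 H each → 18
  5 × C: 3 H each → 15
  3 × C (aromatic): no H
  2 × C (aromatic): 1 H each → 2
  2 × C: 1 H each → 2
  1 × N (charge +1): 1 H
  1 × N (aromatic): no H
  1 × S: 1 H
  Total hydrogens = 39.
Net charge +1.
Molecular formula: C21H39N2S+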